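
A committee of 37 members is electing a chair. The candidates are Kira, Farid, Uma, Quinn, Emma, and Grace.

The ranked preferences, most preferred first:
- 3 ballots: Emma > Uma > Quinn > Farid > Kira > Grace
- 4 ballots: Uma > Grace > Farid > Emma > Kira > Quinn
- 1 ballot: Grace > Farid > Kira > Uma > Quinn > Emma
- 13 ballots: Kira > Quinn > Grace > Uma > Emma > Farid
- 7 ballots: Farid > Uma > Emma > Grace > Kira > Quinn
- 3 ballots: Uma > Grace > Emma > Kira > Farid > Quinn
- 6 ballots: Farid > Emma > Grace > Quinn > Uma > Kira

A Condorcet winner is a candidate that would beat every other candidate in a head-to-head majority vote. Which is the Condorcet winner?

Grace vs Kira: 21–16
Grace vs Farid: 21–16
Grace vs Uma: 20–17
Grace vs Quinn: 21–16
Grace vs Emma: 21–16
Grace beats every other candidate.

Grace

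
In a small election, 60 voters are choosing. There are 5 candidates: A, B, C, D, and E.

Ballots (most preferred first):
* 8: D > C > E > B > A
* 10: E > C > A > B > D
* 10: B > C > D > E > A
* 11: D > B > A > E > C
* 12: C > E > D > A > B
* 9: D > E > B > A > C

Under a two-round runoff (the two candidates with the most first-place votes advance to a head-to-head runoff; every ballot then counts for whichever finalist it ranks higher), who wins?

C

Round 1 first-place votes: A 0, B 10, C 12, D 28, E 10. D and C advance.
Runoff: D is ranked above C on 28 ballots, C above D on 32.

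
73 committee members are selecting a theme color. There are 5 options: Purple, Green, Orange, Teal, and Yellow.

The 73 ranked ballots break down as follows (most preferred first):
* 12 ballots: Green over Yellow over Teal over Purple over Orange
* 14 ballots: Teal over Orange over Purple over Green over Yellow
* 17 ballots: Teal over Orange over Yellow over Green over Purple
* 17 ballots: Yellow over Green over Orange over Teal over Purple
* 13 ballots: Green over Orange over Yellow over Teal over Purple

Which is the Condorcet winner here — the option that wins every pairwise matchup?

Green vs Purple: 59–14
Green vs Orange: 42–31
Green vs Teal: 42–31
Green vs Yellow: 39–34
Green beats every other option.

Green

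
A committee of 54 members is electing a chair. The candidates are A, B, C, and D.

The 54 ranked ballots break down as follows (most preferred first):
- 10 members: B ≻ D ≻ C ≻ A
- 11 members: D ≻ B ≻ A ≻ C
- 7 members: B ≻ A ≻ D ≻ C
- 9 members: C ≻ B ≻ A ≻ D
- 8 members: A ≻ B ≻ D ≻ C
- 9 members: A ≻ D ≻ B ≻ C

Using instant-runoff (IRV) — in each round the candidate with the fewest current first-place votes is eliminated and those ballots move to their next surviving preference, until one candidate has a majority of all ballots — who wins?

Round 1: A 17, B 17, C 9, D 11. C eliminated.
Round 2: A 17, B 26, D 11. D eliminated.
Round 3: A 17, B 37. B has a majority (≥28).

B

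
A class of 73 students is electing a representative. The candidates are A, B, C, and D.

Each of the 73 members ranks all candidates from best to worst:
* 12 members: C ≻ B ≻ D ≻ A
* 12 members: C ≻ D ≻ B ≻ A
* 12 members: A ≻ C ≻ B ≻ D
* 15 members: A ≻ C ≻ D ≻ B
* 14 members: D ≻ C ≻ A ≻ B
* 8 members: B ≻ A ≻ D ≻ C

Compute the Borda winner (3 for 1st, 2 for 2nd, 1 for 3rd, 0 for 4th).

A: 12×0 + 12×0 + 12×3 + 15×3 + 14×1 + 8×2 = 111
B: 12×2 + 12×1 + 12×1 + 15×0 + 14×0 + 8×3 = 72
C: 12×3 + 12×3 + 12×2 + 15×2 + 14×2 + 8×0 = 154
D: 12×1 + 12×2 + 12×0 + 15×1 + 14×3 + 8×1 = 101

C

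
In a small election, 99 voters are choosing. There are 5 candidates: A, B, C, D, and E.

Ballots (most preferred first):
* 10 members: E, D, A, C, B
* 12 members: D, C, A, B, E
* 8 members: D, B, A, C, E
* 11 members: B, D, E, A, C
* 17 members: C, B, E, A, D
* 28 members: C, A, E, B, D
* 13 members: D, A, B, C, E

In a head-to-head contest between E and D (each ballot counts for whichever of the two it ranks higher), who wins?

E

E is ranked above D on 55 ballots; D above E on 44.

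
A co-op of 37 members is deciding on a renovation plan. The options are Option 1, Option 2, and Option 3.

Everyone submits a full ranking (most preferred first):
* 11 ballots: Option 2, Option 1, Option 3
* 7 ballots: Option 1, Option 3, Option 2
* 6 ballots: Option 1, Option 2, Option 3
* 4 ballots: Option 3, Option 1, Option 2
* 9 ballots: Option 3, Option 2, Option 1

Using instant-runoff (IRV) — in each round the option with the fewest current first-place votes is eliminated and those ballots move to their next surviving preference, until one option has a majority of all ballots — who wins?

Option 1

Round 1: Option 1 13, Option 2 11, Option 3 13. Option 2 eliminated.
Round 2: Option 1 24, Option 3 13. Option 1 has a majority (≥19).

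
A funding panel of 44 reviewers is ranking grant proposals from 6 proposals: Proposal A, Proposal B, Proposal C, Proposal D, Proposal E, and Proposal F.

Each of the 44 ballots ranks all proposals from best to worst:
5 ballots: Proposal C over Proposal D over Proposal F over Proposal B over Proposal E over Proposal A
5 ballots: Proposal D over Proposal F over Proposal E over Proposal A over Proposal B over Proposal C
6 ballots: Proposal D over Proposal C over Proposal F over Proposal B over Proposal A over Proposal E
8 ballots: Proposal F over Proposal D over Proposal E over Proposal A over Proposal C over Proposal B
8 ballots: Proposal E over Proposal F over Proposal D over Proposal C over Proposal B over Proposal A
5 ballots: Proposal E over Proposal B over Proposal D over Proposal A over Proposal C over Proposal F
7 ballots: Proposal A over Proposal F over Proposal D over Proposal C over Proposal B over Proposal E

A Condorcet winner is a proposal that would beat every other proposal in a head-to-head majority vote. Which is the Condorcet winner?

Proposal F

Proposal F vs Proposal A: 32–12
Proposal F vs Proposal B: 39–5
Proposal F vs Proposal C: 28–16
Proposal F vs Proposal D: 23–21
Proposal F vs Proposal E: 31–13
Proposal F beats every other proposal.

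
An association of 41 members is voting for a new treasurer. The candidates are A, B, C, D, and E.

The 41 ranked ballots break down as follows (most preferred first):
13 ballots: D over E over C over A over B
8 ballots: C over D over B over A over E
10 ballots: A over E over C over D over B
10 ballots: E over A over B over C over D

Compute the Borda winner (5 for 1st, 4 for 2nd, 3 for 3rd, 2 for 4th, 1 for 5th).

E

A: 13×2 + 8×2 + 10×5 + 10×4 = 132
B: 13×1 + 8×3 + 10×1 + 10×3 = 77
C: 13×3 + 8×5 + 10×3 + 10×2 = 129
D: 13×5 + 8×4 + 10×2 + 10×1 = 127
E: 13×4 + 8×1 + 10×4 + 10×5 = 150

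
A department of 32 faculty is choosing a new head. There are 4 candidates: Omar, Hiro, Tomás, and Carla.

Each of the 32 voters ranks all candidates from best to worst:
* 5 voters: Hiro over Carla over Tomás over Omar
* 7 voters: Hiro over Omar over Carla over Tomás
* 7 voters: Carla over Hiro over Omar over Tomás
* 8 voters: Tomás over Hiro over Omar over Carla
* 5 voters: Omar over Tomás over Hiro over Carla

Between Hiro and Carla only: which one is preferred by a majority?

Hiro

Hiro is ranked above Carla on 25 ballots; Carla above Hiro on 7.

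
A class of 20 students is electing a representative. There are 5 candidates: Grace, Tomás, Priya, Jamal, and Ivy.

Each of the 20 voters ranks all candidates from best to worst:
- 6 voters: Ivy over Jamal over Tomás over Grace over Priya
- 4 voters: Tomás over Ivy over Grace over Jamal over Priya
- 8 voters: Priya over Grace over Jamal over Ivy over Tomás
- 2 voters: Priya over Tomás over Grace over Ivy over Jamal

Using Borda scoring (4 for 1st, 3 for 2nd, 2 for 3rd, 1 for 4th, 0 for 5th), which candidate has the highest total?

Ivy

Grace: 6×1 + 4×2 + 8×3 + 2×2 = 42
Tomás: 6×2 + 4×4 + 8×0 + 2×3 = 34
Priya: 6×0 + 4×0 + 8×4 + 2×4 = 40
Jamal: 6×3 + 4×1 + 8×2 + 2×0 = 38
Ivy: 6×4 + 4×3 + 8×1 + 2×1 = 46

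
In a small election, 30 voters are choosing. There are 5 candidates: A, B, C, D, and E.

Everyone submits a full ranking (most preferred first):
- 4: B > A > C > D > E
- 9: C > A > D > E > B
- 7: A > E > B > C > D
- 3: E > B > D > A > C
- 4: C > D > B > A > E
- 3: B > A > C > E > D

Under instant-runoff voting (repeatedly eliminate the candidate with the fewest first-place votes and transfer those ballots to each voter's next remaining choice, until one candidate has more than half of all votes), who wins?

Round 1: A 7, B 7, C 13, D 0, E 3. D eliminated.
Round 2: A 7, B 7, C 13, E 3. E eliminated.
Round 3: A 7, B 10, C 13. A eliminated.
Round 4: B 17, C 13. B has a majority (≥16).

B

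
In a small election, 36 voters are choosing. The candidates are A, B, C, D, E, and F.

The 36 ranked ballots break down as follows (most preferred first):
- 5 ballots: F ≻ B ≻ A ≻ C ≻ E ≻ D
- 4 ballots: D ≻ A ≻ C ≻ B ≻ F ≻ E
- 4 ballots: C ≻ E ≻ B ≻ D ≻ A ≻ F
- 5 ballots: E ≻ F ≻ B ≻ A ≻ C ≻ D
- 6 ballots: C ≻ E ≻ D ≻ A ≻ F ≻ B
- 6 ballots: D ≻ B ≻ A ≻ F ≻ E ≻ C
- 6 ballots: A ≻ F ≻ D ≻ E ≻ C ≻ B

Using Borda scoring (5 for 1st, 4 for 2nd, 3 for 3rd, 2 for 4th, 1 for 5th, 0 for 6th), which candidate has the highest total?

A: 5×3 + 4×4 + 4×1 + 5×2 + 6×2 + 6×3 + 6×5 = 105
B: 5×4 + 4×2 + 4×3 + 5×3 + 6×0 + 6×4 + 6×0 = 79
C: 5×2 + 4×3 + 4×5 + 5×1 + 6×5 + 6×0 + 6×1 = 83
D: 5×0 + 4×5 + 4×2 + 5×0 + 6×3 + 6×5 + 6×3 = 94
E: 5×1 + 4×0 + 4×4 + 5×5 + 6×4 + 6×1 + 6×2 = 88
F: 5×5 + 4×1 + 4×0 + 5×4 + 6×1 + 6×2 + 6×4 = 91

A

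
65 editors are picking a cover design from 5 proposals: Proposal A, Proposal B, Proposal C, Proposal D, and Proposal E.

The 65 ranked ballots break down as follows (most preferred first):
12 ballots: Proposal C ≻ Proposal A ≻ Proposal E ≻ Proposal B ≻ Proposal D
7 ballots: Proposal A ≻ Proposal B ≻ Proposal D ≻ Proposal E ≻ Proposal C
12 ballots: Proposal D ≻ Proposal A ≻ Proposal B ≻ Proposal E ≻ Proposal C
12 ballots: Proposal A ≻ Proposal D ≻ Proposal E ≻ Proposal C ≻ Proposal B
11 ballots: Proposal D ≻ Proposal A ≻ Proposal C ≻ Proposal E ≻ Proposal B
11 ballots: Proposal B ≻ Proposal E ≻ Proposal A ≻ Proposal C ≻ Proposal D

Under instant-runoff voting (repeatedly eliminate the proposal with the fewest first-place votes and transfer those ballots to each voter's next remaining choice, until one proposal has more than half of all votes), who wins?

Proposal A

Round 1: Proposal A 19, Proposal B 11, Proposal C 12, Proposal D 23, Proposal E 0. Proposal E eliminated.
Round 2: Proposal A 19, Proposal B 11, Proposal C 12, Proposal D 23. Proposal B eliminated.
Round 3: Proposal A 30, Proposal C 12, Proposal D 23. Proposal C eliminated.
Round 4: Proposal A 42, Proposal D 23. Proposal A has a majority (≥33).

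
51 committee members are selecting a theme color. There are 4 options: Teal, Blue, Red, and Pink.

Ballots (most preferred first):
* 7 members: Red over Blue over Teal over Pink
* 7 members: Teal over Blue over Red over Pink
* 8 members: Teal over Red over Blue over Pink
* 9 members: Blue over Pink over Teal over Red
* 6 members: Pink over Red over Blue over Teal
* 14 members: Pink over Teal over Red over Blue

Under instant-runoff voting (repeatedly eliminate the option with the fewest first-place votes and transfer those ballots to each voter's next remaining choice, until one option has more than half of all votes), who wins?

Round 1: Teal 15, Blue 9, Red 7, Pink 20. Red eliminated.
Round 2: Teal 15, Blue 16, Pink 20. Teal eliminated.
Round 3: Blue 31, Pink 20. Blue has a majority (≥26).

Blue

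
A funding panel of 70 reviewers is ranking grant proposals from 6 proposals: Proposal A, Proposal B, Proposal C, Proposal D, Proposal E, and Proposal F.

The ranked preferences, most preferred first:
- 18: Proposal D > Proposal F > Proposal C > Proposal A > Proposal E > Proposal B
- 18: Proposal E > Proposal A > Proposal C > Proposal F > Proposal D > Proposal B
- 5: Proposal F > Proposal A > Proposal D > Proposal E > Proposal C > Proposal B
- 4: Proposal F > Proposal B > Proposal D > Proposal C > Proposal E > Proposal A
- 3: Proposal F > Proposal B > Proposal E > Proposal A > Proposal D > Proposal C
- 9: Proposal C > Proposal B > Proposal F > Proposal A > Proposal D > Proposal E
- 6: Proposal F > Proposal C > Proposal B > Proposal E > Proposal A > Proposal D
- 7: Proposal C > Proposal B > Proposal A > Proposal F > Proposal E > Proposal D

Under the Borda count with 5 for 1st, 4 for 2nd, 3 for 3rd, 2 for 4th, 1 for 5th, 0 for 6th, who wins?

Proposal F

Proposal A: 18×2 + 18×4 + 5×4 + 4×0 + 3×2 + 9×2 + 6×1 + 7×3 = 179
Proposal B: 18×0 + 18×0 + 5×0 + 4×4 + 3×4 + 9×4 + 6×3 + 7×4 = 110
Proposal C: 18×3 + 18×3 + 5×1 + 4×2 + 3×0 + 9×5 + 6×4 + 7×5 = 225
Proposal D: 18×5 + 18×1 + 5×3 + 4×3 + 3×1 + 9×1 + 6×0 + 7×0 = 147
Proposal E: 18×1 + 18×5 + 5×2 + 4×1 + 3×3 + 9×0 + 6×2 + 7×1 = 150
Proposal F: 18×4 + 18×2 + 5×5 + 4×5 + 3×5 + 9×3 + 6×5 + 7×2 = 239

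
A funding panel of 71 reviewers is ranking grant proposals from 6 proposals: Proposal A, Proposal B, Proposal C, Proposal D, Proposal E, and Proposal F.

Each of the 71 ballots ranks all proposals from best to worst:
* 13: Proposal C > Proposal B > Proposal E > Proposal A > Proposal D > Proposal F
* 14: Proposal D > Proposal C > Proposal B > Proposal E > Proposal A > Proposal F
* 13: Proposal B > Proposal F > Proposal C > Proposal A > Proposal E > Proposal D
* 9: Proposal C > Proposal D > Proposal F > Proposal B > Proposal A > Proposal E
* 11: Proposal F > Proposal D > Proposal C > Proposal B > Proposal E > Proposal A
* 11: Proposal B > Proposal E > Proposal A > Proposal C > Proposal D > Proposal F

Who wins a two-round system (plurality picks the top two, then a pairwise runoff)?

Proposal C

Round 1 first-place votes: Proposal A 0, Proposal B 24, Proposal C 22, Proposal D 14, Proposal E 0, Proposal F 11. Proposal B and Proposal C advance.
Runoff: Proposal B is ranked above Proposal C on 24 ballots, Proposal C above Proposal B on 47.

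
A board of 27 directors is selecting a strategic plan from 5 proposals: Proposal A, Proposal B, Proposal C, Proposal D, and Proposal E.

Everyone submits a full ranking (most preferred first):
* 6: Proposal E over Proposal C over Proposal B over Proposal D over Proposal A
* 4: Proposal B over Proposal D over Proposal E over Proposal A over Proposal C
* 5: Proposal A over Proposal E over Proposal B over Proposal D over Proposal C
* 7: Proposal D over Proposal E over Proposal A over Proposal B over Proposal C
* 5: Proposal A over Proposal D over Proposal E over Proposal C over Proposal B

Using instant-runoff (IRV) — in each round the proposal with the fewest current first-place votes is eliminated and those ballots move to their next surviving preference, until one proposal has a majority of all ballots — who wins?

Round 1: Proposal A 10, Proposal B 4, Proposal C 0, Proposal D 7, Proposal E 6. Proposal C eliminated.
Round 2: Proposal A 10, Proposal B 4, Proposal D 7, Proposal E 6. Proposal B eliminated.
Round 3: Proposal A 10, Proposal D 11, Proposal E 6. Proposal E eliminated.
Round 4: Proposal A 10, Proposal D 17. Proposal D has a majority (≥14).

Proposal D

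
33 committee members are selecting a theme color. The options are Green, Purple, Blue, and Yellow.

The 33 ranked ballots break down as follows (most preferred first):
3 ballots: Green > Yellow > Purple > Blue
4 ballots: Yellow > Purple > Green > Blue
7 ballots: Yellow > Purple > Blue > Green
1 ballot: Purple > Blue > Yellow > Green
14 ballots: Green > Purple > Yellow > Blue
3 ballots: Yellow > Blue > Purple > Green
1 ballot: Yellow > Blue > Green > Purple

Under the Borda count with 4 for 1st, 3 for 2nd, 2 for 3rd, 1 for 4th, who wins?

Green: 3×4 + 4×2 + 7×1 + 1×1 + 14×4 + 3×1 + 1×2 = 89
Purple: 3×2 + 4×3 + 7×3 + 1×4 + 14×3 + 3×2 + 1×1 = 92
Blue: 3×1 + 4×1 + 7×2 + 1×3 + 14×1 + 3×3 + 1×3 = 50
Yellow: 3×3 + 4×4 + 7×4 + 1×2 + 14×2 + 3×4 + 1×4 = 99

Yellow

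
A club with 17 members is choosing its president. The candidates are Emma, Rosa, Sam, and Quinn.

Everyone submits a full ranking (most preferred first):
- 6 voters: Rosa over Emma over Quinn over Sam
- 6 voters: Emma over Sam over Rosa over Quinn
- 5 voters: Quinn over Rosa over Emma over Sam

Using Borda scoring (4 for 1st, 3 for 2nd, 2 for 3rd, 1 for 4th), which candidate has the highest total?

Emma: 6×3 + 6×4 + 5×2 = 52
Rosa: 6×4 + 6×2 + 5×3 = 51
Sam: 6×1 + 6×3 + 5×1 = 29
Quinn: 6×2 + 6×1 + 5×4 = 38

Emma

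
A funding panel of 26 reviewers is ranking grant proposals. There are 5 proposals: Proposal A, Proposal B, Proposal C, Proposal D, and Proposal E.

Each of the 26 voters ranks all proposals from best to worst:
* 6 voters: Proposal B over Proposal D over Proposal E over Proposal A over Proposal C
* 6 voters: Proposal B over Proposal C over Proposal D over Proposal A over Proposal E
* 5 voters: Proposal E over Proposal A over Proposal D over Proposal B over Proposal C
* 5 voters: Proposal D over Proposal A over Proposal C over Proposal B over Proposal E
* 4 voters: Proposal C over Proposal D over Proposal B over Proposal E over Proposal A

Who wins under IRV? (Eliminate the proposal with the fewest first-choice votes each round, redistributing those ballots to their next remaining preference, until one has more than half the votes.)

Round 1: Proposal A 0, Proposal B 12, Proposal C 4, Proposal D 5, Proposal E 5. Proposal A eliminated.
Round 2: Proposal B 12, Proposal C 4, Proposal D 5, Proposal E 5. Proposal C eliminated.
Round 3: Proposal B 12, Proposal D 9, Proposal E 5. Proposal E eliminated.
Round 4: Proposal B 12, Proposal D 14. Proposal D has a majority (≥14).

Proposal D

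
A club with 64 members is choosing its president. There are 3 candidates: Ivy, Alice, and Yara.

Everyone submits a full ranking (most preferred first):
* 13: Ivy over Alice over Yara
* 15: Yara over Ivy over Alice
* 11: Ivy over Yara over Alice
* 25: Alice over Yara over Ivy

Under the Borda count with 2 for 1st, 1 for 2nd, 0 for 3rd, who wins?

Ivy: 13×2 + 15×1 + 11×2 + 25×0 = 63
Alice: 13×1 + 15×0 + 11×0 + 25×2 = 63
Yara: 13×0 + 15×2 + 11×1 + 25×1 = 66

Yara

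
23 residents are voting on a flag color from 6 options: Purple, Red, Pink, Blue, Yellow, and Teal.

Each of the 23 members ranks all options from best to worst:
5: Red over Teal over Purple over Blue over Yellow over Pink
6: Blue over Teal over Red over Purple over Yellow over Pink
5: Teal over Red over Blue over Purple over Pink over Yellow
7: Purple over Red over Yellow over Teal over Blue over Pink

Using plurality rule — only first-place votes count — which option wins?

Purple

First-place votes: Purple 7, Red 5, Pink 0, Blue 6, Yellow 0, Teal 5.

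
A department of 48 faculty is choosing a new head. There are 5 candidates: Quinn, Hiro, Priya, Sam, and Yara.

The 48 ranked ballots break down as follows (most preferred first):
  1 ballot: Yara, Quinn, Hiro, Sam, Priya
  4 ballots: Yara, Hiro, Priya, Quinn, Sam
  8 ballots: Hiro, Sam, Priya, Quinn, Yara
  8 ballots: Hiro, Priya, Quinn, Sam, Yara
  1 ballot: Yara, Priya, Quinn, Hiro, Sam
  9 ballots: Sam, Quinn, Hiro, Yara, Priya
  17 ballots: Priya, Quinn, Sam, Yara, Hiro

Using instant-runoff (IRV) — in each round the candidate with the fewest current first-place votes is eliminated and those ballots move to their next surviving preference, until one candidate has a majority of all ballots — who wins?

Round 1: Quinn 0, Hiro 16, Priya 17, Sam 9, Yara 6. Quinn eliminated.
Round 2: Hiro 16, Priya 17, Sam 9, Yara 6. Yara eliminated.
Round 3: Hiro 21, Priya 18, Sam 9. Sam eliminated.
Round 4: Hiro 30, Priya 18. Hiro has a majority (≥25).

Hiro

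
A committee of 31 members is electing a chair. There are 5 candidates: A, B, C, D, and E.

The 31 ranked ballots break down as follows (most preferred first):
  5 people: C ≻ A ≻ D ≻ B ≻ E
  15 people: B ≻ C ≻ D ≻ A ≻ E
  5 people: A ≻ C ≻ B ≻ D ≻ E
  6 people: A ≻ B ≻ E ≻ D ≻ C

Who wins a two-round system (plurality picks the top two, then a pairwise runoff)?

Round 1 first-place votes: A 11, B 15, C 5, D 0, E 0. B and A advance.
Runoff: B is ranked above A on 15 ballots, A above B on 16.

A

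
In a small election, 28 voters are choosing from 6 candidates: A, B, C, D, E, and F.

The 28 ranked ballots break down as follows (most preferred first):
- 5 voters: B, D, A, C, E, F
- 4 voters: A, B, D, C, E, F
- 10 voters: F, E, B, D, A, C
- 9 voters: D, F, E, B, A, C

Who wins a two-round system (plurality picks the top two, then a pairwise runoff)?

Round 1 first-place votes: A 4, B 5, C 0, D 9, E 0, F 10. F and D advance.
Runoff: F is ranked above D on 10 ballots, D above F on 18.

D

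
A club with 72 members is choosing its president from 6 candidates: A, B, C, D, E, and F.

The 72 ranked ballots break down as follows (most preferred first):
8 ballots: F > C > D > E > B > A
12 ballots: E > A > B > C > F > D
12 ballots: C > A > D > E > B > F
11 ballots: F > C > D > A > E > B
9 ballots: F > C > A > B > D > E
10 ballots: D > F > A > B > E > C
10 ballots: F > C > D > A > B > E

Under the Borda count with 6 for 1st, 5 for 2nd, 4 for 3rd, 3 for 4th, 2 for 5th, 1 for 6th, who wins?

F

A: 8×1 + 12×5 + 12×5 + 11×3 + 9×4 + 10×4 + 10×3 = 267
B: 8×2 + 12×4 + 12×2 + 11×1 + 9×3 + 10×3 + 10×2 = 176
C: 8×5 + 12×3 + 12×6 + 11×5 + 9×5 + 10×1 + 10×5 = 308
D: 8×4 + 12×1 + 12×4 + 11×4 + 9×2 + 10×6 + 10×4 = 254
E: 8×3 + 12×6 + 12×3 + 11×2 + 9×1 + 10×2 + 10×1 = 193
F: 8×6 + 12×2 + 12×1 + 11×6 + 9×6 + 10×5 + 10×6 = 314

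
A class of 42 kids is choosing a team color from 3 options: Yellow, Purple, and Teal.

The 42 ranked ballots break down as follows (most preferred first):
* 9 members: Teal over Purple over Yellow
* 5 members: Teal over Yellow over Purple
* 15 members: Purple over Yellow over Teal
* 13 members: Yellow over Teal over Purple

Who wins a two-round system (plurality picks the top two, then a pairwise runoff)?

Round 1 first-place votes: Yellow 13, Purple 15, Teal 14. Purple and Teal advance.
Runoff: Purple is ranked above Teal on 15 ballots, Teal above Purple on 27.

Teal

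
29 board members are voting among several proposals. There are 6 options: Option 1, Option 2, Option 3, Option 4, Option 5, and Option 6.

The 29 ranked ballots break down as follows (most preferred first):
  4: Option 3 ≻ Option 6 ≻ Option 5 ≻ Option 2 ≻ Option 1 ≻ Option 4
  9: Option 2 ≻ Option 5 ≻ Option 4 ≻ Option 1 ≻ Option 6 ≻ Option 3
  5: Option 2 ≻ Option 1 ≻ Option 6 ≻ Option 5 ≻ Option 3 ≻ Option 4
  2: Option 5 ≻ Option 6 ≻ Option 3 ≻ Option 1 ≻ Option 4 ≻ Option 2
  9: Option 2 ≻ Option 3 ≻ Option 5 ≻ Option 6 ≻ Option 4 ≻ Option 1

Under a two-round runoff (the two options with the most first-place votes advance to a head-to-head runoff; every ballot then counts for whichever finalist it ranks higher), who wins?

Round 1 first-place votes: Option 1 0, Option 2 23, Option 3 4, Option 4 0, Option 5 2, Option 6 0. Option 2 and Option 3 advance.
Runoff: Option 2 is ranked above Option 3 on 23 ballots, Option 3 above Option 2 on 6.

Option 2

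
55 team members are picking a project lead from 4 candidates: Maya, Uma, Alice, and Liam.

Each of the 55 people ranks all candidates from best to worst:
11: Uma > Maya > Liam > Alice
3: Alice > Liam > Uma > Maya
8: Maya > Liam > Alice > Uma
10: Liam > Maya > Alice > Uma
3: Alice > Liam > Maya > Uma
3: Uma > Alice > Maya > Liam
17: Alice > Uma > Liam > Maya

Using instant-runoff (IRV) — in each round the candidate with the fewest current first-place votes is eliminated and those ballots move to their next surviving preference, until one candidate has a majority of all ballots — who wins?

Liam

Round 1: Maya 8, Uma 14, Alice 23, Liam 10. Maya eliminated.
Round 2: Uma 14, Alice 23, Liam 18. Uma eliminated.
Round 3: Alice 26, Liam 29. Liam has a majority (≥28).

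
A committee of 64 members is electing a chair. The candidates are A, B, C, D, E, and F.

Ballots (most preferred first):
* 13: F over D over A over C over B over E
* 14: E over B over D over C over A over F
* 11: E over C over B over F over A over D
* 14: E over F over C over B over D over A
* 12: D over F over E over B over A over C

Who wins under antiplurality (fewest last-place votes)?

Last-place votes: A 14, B 0, C 12, D 11, E 13, F 14.

B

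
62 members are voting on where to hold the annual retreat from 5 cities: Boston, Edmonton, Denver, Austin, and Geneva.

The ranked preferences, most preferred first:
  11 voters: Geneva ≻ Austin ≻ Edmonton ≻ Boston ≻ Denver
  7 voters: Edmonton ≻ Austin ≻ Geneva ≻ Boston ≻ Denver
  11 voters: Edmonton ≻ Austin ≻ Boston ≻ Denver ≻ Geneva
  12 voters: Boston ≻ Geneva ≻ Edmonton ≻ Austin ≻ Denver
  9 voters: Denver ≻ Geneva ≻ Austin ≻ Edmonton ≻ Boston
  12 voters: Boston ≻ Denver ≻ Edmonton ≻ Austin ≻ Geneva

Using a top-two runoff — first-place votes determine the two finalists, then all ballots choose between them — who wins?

Round 1 first-place votes: Boston 24, Edmonton 18, Denver 9, Austin 0, Geneva 11. Boston and Edmonton advance.
Runoff: Boston is ranked above Edmonton on 24 ballots, Edmonton above Boston on 38.

Edmonton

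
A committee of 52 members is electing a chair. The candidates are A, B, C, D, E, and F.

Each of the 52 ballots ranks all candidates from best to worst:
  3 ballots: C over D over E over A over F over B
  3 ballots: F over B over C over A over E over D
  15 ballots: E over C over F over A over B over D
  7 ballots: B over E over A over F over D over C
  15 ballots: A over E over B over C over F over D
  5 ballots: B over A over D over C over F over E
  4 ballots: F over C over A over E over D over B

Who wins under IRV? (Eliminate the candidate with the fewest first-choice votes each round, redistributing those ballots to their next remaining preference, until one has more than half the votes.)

Round 1: A 15, B 12, C 3, D 0, E 15, F 7. D eliminated.
Round 2: A 15, B 12, C 3, E 15, F 7. C eliminated.
Round 3: A 15, B 12, E 18, F 7. F eliminated.
Round 4: A 19, B 15, E 18. B eliminated.
Round 5: A 27, E 25. A has a majority (≥27).

A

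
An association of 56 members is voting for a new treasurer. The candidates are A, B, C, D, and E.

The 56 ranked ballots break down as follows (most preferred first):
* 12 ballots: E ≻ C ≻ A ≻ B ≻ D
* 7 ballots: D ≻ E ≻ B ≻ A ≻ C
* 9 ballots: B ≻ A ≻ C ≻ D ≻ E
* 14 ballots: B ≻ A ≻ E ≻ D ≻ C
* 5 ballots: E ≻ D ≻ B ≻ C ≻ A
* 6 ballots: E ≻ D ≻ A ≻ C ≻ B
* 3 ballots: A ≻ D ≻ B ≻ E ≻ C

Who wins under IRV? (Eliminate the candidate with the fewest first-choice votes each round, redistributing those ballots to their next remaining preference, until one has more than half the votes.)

Round 1: A 3, B 23, C 0, D 7, E 23. C eliminated.
Round 2: A 3, B 23, D 7, E 23. A eliminated.
Round 3: B 23, D 10, E 23. D eliminated.
Round 4: B 26, E 30. E has a majority (≥29).

E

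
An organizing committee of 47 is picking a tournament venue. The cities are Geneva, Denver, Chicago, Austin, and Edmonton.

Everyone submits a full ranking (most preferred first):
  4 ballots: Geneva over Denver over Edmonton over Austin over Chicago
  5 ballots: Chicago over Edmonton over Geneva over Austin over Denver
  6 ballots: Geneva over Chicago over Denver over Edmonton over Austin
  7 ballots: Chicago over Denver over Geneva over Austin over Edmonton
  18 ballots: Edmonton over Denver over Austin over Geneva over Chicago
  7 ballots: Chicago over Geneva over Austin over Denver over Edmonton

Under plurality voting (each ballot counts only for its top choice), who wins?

Chicago

First-place votes: Geneva 10, Denver 0, Chicago 19, Austin 0, Edmonton 18.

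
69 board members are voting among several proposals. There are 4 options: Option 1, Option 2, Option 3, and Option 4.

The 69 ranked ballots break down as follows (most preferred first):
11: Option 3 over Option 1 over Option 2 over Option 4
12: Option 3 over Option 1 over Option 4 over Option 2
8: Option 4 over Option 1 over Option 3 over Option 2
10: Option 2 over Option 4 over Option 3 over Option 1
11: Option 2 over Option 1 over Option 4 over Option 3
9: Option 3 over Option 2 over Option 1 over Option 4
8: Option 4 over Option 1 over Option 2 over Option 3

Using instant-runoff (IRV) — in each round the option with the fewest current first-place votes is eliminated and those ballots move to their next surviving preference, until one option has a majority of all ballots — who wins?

Round 1: Option 1 0, Option 2 21, Option 3 32, Option 4 16. Option 1 eliminated.
Round 2: Option 2 21, Option 3 32, Option 4 16. Option 4 eliminated.
Round 3: Option 2 29, Option 3 40. Option 3 has a majority (≥35).

Option 3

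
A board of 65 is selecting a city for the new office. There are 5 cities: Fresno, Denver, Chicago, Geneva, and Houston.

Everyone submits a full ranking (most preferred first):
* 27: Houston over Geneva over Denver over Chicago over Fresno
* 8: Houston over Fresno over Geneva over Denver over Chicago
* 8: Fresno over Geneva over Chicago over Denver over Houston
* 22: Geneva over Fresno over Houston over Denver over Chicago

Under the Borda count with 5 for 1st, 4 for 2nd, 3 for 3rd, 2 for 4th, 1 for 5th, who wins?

Fresno: 27×1 + 8×4 + 8×5 + 22×4 = 187
Denver: 27×3 + 8×2 + 8×2 + 22×2 = 157
Chicago: 27×2 + 8×1 + 8×3 + 22×1 = 108
Geneva: 27×4 + 8×3 + 8×4 + 22×5 = 274
Houston: 27×5 + 8×5 + 8×1 + 22×3 = 249

Geneva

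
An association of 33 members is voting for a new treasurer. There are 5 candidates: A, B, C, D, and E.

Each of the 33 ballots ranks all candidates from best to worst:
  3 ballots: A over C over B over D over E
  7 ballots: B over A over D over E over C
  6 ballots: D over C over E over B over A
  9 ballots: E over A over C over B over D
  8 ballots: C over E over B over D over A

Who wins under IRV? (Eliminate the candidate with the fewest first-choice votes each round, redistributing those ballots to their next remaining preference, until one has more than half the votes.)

Round 1: A 3, B 7, C 8, D 6, E 9. A eliminated.
Round 2: B 7, C 11, D 6, E 9. D eliminated.
Round 3: B 7, C 17, E 9. C has a majority (≥17).

C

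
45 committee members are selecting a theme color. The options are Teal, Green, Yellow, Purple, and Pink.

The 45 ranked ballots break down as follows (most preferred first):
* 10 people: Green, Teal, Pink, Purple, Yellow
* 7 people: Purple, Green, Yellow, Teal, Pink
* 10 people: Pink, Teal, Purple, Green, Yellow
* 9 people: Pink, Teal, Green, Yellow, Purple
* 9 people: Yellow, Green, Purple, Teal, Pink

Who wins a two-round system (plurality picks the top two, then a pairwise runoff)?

Green

Round 1 first-place votes: Teal 0, Green 10, Yellow 9, Purple 7, Pink 19. Pink and Green advance.
Runoff: Pink is ranked above Green on 19 ballots, Green above Pink on 26.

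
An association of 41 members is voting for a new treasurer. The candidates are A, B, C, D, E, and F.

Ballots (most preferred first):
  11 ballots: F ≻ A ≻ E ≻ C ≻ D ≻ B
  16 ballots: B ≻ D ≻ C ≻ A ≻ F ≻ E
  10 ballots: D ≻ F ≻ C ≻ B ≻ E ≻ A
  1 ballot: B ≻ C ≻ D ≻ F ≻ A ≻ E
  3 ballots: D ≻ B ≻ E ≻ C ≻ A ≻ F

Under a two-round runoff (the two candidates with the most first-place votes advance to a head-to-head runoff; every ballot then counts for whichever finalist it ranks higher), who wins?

D

Round 1 first-place votes: A 0, B 17, C 0, D 13, E 0, F 11. B and D advance.
Runoff: B is ranked above D on 17 ballots, D above B on 24.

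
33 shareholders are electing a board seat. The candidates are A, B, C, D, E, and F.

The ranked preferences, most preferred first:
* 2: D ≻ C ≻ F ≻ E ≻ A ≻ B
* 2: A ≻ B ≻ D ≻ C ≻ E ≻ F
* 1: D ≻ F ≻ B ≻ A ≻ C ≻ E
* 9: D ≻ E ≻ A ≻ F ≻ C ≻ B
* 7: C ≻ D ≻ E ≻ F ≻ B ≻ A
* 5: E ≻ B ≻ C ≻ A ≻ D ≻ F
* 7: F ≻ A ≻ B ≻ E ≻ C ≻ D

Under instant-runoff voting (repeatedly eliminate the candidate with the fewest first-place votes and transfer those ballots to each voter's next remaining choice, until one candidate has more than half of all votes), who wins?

Round 1: A 2, B 0, C 7, D 12, E 5, F 7. B eliminated.
Round 2: A 2, C 7, D 12, E 5, F 7. A eliminated.
Round 3: C 7, D 14, E 5, F 7. E eliminated.
Round 4: C 12, D 14, F 7. F eliminated.
Round 5: C 19, D 14. C has a majority (≥17).

C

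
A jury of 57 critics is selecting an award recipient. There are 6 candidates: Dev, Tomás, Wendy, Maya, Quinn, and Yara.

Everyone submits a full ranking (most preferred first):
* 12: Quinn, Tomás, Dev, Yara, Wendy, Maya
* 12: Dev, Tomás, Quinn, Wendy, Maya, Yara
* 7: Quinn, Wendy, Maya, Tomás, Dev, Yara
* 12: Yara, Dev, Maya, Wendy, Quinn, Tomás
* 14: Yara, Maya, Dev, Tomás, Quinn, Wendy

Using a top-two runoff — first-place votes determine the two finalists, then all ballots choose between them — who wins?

Quinn

Round 1 first-place votes: Dev 12, Tomás 0, Wendy 0, Maya 0, Quinn 19, Yara 26. Yara and Quinn advance.
Runoff: Yara is ranked above Quinn on 26 ballots, Quinn above Yara on 31.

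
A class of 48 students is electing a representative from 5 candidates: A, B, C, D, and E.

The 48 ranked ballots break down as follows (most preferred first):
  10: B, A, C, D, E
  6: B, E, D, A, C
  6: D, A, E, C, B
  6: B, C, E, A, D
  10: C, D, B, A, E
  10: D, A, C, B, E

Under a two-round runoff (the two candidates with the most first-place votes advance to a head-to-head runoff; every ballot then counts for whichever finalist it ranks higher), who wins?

D

Round 1 first-place votes: A 0, B 22, C 10, D 16, E 0. B and D advance.
Runoff: B is ranked above D on 22 ballots, D above B on 26.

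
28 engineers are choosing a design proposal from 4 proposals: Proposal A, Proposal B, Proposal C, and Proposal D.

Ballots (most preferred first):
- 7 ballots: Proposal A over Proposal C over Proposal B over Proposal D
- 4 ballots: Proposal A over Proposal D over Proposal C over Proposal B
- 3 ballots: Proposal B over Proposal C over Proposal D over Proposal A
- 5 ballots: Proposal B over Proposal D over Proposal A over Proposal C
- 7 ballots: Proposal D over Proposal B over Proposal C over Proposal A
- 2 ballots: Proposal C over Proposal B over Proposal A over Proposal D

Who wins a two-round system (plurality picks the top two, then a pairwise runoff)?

Round 1 first-place votes: Proposal A 11, Proposal B 8, Proposal C 2, Proposal D 7. Proposal A and Proposal B advance.
Runoff: Proposal A is ranked above Proposal B on 11 ballots, Proposal B above Proposal A on 17.

Proposal B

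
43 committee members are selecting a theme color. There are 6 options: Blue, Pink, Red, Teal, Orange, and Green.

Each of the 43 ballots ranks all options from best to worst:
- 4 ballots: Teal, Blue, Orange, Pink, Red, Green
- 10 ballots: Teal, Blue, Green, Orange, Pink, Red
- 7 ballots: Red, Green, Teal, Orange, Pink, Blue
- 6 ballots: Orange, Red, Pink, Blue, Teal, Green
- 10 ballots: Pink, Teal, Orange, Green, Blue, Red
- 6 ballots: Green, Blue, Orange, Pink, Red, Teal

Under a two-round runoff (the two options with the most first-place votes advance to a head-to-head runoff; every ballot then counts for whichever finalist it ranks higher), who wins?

Round 1 first-place votes: Blue 0, Pink 10, Red 7, Teal 14, Orange 6, Green 6. Teal and Pink advance.
Runoff: Teal is ranked above Pink on 21 ballots, Pink above Teal on 22.

Pink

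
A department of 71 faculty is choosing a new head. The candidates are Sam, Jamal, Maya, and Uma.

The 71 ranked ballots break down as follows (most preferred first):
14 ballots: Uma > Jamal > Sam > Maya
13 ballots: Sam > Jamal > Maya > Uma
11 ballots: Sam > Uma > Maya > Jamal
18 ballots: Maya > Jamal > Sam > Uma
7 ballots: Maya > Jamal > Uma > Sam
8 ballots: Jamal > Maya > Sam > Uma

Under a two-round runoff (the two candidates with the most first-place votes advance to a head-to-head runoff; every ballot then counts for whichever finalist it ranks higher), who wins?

Round 1 first-place votes: Sam 24, Jamal 8, Maya 25, Uma 14. Maya and Sam advance.
Runoff: Maya is ranked above Sam on 33 ballots, Sam above Maya on 38.

Sam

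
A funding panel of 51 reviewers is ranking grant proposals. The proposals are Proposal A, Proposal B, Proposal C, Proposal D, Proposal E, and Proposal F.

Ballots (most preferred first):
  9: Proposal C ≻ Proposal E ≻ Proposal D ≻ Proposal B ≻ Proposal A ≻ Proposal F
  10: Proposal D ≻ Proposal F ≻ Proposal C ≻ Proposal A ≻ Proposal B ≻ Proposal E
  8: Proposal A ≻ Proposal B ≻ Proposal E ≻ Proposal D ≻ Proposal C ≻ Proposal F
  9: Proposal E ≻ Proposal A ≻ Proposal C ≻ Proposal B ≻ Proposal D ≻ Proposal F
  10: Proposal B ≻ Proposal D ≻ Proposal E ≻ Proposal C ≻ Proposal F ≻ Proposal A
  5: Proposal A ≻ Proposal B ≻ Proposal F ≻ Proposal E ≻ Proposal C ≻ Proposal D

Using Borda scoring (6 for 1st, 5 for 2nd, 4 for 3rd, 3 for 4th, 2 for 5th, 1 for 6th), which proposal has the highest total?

Proposal A: 9×2 + 10×3 + 8×6 + 9×5 + 10×1 + 5×6 = 181
Proposal B: 9×3 + 10×2 + 8×5 + 9×3 + 10×6 + 5×5 = 199
Proposal C: 9×6 + 10×4 + 8×2 + 9×4 + 10×3 + 5×2 = 186
Proposal D: 9×4 + 10×6 + 8×3 + 9×2 + 10×5 + 5×1 = 193
Proposal E: 9×5 + 10×1 + 8×4 + 9×6 + 10×4 + 5×3 = 196
Proposal F: 9×1 + 10×5 + 8×1 + 9×1 + 10×2 + 5×4 = 116

Proposal B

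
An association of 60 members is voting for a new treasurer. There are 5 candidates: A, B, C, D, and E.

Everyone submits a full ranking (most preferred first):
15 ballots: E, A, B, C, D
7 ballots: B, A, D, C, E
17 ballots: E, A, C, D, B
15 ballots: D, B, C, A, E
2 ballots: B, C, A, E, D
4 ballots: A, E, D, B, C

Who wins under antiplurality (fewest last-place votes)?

A

Last-place votes: A 0, B 17, C 4, D 17, E 22.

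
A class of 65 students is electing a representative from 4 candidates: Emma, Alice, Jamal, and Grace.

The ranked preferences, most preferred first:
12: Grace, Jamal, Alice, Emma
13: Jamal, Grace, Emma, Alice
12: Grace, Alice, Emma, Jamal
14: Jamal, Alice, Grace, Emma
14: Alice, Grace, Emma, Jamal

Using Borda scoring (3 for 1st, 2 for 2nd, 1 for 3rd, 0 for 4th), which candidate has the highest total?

Grace

Emma: 12×0 + 13×1 + 12×1 + 14×0 + 14×1 = 39
Alice: 12×1 + 13×0 + 12×2 + 14×2 + 14×3 = 106
Jamal: 12×2 + 13×3 + 12×0 + 14×3 + 14×0 = 105
Grace: 12×3 + 13×2 + 12×3 + 14×1 + 14×2 = 140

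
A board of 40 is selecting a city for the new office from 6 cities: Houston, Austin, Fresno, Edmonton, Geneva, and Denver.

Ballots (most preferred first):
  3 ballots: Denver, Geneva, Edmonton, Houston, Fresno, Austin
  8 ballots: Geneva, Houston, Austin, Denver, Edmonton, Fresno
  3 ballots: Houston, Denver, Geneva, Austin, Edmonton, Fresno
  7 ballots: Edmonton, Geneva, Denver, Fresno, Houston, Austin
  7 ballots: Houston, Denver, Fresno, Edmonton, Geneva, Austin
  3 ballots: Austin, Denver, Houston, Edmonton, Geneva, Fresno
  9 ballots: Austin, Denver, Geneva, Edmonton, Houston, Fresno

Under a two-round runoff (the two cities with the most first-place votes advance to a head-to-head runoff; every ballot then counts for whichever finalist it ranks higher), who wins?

Houston

Round 1 first-place votes: Houston 10, Austin 12, Fresno 0, Edmonton 7, Geneva 8, Denver 3. Austin and Houston advance.
Runoff: Austin is ranked above Houston on 12 ballots, Houston above Austin on 28.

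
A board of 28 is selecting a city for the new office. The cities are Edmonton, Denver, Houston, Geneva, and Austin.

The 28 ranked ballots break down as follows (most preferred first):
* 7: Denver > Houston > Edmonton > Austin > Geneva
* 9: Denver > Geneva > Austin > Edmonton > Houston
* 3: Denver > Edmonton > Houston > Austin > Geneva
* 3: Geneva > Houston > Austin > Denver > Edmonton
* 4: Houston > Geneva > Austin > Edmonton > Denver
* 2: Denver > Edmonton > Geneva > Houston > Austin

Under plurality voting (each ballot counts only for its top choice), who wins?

First-place votes: Edmonton 0, Denver 21, Houston 4, Geneva 3, Austin 0.

Denver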